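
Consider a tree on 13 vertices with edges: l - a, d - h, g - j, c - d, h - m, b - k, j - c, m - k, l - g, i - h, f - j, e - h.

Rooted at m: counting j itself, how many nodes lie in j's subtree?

5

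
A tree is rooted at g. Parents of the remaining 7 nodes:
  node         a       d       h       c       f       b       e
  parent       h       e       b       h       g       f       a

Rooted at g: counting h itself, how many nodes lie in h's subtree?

The subtree rooted at h contains: h, a, c, e, d — 5 nodes.

5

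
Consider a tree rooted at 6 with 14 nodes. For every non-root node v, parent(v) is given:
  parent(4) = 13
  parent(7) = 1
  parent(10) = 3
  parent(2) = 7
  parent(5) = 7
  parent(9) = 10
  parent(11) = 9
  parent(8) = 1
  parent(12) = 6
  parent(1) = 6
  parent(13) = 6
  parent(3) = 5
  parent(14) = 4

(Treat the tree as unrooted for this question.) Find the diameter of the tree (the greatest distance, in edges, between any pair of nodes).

A longest path is 14-4-13-6-1-7-5-3-10-9-11, with 10 edges.

10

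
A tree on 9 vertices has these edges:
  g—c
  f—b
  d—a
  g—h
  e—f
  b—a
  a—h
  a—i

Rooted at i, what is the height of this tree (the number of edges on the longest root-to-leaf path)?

4

e sits deepest: i – a – b – f – e — 4 edges from the root.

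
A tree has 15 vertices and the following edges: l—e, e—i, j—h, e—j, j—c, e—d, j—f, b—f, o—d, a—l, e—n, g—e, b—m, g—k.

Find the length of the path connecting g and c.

3

Walking from g: g – e – j – c. Length 3.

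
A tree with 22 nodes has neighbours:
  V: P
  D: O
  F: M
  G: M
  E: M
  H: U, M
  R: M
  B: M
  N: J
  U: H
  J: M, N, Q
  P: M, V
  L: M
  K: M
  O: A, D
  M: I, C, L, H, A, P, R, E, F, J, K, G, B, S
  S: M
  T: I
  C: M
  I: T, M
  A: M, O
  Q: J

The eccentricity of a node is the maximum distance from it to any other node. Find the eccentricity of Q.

The node farthest from Q is D, via Q–J–M–A–O–D — 5 edges.

5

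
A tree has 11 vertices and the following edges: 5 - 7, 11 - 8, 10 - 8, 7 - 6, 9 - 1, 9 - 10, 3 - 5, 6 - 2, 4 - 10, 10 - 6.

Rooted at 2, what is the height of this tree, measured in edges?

4

3 sits deepest: 2 → 6 → 7 → 5 → 3 — 4 edges from the root.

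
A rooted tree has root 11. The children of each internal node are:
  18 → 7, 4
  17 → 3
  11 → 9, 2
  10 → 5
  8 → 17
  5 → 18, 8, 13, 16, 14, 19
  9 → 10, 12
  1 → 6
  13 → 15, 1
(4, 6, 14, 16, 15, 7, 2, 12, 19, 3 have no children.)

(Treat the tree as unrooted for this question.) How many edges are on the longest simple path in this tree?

A longest path is 6-1-13-5-10-9-11-2, with 7 edges.

7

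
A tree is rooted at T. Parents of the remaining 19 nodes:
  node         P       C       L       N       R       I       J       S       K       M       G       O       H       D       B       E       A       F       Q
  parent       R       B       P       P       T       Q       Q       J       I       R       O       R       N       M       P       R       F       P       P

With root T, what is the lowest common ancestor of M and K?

M's ancestor chain is M, R, T and K's is K, I, Q, P, R, T; they first meet at R.

R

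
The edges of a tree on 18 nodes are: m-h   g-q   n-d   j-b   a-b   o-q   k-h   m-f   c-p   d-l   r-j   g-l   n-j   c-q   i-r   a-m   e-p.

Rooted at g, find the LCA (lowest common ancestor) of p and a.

g

Path p→root: p c q g; path a→root: a b j n d l g.
First common node: g.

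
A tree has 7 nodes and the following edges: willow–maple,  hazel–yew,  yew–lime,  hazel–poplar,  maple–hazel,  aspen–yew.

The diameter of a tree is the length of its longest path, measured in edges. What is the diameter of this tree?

4

Starting from willow, a farthest node is aspen at distance 4.
One longest path: willow – maple – hazel – yew – aspen.
So the diameter is 4.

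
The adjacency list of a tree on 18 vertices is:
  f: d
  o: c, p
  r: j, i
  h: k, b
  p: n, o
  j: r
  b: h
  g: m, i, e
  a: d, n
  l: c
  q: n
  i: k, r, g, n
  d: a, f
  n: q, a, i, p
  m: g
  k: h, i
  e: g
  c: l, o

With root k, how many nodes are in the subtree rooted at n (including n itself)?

9

n's subtree: {n, p, q, a, o, d, c, f, l}, size 9.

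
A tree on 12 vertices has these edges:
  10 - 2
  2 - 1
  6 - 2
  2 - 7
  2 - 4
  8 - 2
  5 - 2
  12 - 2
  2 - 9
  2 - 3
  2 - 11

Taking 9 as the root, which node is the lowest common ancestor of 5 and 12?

Ancestors of 5 (toward the root): 5, 2, 9.
Ancestors of 12: 12, 2, 9.
The deepest node appearing in both lists is 2.

2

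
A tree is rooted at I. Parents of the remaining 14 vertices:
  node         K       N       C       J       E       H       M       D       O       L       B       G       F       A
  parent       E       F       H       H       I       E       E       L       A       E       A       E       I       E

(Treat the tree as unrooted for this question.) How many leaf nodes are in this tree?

9

The leaves are B, C, D, G, J, K, M, N, O.
That is 9 leaves.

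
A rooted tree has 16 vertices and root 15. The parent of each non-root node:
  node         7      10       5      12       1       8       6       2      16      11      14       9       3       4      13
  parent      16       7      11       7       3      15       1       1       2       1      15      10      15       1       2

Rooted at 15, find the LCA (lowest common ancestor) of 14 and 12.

Ancestors of 14 (toward the root): 14, 15.
Ancestors of 12: 12, 7, 16, 2, 1, 3, 15.
The deepest node appearing in both lists is 15.

15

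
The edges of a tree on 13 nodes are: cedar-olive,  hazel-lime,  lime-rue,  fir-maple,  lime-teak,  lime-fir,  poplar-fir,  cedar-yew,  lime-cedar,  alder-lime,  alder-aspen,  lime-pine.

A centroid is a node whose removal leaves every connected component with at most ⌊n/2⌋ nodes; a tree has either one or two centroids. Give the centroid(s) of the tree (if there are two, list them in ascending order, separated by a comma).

lime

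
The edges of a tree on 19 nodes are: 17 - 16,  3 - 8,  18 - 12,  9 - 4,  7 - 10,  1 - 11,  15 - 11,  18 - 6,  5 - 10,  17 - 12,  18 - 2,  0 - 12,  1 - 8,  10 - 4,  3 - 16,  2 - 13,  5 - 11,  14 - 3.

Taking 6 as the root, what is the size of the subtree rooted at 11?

11's subtree: {11, 15, 5, 10, 7, 4, 9}, size 7.

7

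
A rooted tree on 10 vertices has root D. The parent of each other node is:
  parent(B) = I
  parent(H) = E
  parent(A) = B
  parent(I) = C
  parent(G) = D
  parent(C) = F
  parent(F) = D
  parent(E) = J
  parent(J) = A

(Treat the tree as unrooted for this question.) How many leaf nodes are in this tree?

2

Degree-1 nodes: G, H — 2 of them.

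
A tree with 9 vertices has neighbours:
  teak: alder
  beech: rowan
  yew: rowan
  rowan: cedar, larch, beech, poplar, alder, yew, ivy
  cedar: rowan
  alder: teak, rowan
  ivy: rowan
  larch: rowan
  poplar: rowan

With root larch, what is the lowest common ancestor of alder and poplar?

rowan

alder's ancestor chain is alder, rowan, larch and poplar's is poplar, rowan, larch; they first meet at rowan.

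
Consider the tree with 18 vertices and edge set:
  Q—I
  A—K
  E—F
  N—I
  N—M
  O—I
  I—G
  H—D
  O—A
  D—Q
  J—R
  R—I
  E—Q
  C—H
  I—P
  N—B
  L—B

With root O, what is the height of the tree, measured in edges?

5

C sits deepest: O–I–Q–D–H–C — 5 edges from the root.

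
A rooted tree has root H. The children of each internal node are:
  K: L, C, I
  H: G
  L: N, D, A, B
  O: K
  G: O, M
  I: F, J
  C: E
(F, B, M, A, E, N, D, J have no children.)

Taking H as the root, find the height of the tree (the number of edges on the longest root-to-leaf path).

5

The longest root-to-leaf path is H–G–O–K–L–A (5 edges).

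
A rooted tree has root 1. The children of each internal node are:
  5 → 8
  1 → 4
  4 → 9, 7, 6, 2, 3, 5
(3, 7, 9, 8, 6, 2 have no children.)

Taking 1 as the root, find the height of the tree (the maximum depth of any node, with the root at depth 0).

3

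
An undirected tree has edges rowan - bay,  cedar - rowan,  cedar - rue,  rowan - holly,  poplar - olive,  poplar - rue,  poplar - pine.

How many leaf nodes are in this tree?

4

The leaves are bay, holly, olive, pine.
That is 4 leaves.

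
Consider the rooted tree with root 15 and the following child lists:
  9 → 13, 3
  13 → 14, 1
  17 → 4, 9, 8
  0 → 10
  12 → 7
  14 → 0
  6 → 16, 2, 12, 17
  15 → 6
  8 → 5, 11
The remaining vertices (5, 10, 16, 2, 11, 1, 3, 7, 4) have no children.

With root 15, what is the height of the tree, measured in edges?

7

10 sits deepest: 15–6–17–9–13–14–0–10 — 7 edges from the root.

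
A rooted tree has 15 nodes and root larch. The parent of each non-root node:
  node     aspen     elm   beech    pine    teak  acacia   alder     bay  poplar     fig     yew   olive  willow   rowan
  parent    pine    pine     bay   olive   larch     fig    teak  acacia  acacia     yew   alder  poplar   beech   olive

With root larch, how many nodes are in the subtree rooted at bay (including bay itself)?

3

bay's subtree: {bay, beech, willow}, size 3.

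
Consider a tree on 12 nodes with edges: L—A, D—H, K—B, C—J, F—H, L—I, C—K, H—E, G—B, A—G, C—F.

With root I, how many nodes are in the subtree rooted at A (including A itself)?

10

The subtree rooted at A contains: A, G, B, K, C, J, F, H, D, E — 10 nodes.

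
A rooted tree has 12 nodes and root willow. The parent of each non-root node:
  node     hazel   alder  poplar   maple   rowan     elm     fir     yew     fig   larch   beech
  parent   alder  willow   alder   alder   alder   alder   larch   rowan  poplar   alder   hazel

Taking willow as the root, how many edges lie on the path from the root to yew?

willow–alder–rowan–yew — 3 edges.

3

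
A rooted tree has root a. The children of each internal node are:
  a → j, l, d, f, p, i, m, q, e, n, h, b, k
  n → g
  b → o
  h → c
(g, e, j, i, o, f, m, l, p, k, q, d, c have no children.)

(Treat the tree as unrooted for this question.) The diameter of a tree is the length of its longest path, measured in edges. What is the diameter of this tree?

4

A longest path is o-b-a-n-g, with 4 edges.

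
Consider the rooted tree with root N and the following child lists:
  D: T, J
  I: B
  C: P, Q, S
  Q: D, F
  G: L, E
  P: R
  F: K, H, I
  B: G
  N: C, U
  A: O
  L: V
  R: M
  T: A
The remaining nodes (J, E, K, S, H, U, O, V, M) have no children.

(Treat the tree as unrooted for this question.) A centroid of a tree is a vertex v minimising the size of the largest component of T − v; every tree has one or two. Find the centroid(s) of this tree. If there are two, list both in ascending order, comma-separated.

If Q is removed the pieces have sizes 9, 7, 5, all ≤ ⌊22/2⌋ = 11.
No neighbour of Q does as well, so Q is the unique centroid.

Q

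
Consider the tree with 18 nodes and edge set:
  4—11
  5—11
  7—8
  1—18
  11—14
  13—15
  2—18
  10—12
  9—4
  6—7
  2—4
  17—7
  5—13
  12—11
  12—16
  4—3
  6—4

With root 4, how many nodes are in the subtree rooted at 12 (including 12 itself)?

The subtree rooted at 12 contains: 12, 10, 16 — 3 nodes.

3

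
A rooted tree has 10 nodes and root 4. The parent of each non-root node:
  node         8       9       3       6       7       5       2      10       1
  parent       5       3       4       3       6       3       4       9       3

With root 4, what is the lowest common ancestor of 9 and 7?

9's ancestor chain is 9, 3, 4 and 7's is 7, 6, 3, 4; they first meet at 3.

3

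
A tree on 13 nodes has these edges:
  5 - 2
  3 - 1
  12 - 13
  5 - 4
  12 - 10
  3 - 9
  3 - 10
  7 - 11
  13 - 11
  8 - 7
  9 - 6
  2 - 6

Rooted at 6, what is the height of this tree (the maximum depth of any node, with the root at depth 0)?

8

A deepest node is 8, reached by 6–9–3–10–12–13–11–7–8.
That path has 8 edges, so the height is 8.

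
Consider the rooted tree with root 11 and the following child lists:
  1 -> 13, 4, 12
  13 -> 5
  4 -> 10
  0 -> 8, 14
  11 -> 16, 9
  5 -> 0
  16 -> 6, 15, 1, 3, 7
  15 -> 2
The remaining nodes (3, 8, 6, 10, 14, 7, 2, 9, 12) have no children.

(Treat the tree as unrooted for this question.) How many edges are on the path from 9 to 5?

The path is 9 - 11 - 16 - 1 - 13 - 5, which has 5 edges.

5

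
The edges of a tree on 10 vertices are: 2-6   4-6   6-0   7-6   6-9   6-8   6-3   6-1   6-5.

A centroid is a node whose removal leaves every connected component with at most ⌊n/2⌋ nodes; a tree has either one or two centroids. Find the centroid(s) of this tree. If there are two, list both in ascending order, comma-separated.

Removing 6 splits the tree into components of sizes 1, 1, 1, 1, 1, 1, 1, 1, 1; the largest is 1 ≤ ⌊10/2⌋ = 5.
Every other node leaves some component of size > 5, so the centroid is unique.

6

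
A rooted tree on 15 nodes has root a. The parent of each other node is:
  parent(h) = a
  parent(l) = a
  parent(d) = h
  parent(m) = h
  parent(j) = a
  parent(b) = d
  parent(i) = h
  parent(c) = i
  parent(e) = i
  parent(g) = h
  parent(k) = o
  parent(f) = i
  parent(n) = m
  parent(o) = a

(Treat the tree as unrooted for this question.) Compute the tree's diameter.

5

A longest path is k - o - a - h - i - e, with 5 edges.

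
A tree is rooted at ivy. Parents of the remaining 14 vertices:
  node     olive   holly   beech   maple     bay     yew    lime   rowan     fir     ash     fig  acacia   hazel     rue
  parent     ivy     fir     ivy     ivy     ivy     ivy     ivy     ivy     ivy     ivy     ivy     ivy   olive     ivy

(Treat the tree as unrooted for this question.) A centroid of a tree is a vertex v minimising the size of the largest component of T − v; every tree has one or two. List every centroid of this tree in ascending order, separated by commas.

Delete ivy: the remaining components have sizes 2, 2, 1, 1, 1, 1, 1, 1, 1, 1, 1, 1. Max 2 ≤ 7, so ivy is a centroid.
Every other node leaves some component of size > 7, so the centroid is unique.

ivy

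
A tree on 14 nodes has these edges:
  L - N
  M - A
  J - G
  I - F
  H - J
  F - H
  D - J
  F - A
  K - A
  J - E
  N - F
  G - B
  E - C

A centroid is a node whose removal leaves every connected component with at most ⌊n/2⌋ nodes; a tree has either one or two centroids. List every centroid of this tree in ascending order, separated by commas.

F, H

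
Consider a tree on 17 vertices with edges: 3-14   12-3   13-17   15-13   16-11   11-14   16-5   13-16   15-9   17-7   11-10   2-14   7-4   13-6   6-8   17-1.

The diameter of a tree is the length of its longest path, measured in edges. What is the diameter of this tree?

8

Starting from 12, a farthest node is 4 at distance 8.
One longest path: 12–3–14–11–16–13–17–7–4.
So the diameter is 8.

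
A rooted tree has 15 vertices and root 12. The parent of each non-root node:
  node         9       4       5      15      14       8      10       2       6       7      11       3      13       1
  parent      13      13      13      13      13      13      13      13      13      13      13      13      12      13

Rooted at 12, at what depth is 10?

2

Path from 12 to 10: 12 → 13 → 10, which has 2 edges.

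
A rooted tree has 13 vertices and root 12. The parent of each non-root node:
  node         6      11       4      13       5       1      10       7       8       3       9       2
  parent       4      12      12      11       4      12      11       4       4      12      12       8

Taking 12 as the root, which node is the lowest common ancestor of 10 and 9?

Ancestors of 10 (toward the root): 10, 11, 12.
Ancestors of 9: 9, 12.
The deepest node appearing in both lists is 12.

12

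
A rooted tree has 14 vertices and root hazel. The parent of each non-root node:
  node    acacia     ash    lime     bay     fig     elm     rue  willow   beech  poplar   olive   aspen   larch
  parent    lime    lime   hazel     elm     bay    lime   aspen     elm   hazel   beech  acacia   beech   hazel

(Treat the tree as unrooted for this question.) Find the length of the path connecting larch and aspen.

3

larch – hazel – beech – aspen: 3 edges.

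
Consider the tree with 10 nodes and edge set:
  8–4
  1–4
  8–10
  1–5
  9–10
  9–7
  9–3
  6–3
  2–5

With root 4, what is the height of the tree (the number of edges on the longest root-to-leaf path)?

The longest root-to-leaf path is 4–8–10–9–3–6 (5 edges).

5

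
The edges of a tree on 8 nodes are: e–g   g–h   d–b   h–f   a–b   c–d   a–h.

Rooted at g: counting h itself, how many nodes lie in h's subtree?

The subtree rooted at h contains: h, a, f, b, d, c — 6 nodes.

6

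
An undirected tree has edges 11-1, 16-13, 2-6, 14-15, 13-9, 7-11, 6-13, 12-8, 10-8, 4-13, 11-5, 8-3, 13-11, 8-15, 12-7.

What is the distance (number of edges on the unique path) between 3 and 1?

The path is 3 - 8 - 12 - 7 - 11 - 1, which has 5 edges.

5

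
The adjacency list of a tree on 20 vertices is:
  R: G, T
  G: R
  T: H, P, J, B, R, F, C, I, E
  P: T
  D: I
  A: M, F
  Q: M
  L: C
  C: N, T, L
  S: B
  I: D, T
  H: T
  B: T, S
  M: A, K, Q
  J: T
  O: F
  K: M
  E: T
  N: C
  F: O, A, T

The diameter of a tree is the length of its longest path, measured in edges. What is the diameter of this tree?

6

Starting from K, a farthest node is L at distance 6.
One longest path: K - M - A - F - T - C - L.
So the diameter is 6.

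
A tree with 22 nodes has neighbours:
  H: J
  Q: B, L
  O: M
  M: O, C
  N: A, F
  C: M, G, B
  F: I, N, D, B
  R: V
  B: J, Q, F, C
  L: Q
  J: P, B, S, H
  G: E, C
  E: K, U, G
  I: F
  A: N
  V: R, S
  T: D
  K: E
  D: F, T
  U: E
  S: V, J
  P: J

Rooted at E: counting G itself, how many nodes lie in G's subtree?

G's subtree: {G, C, B, M, J, Q, F, O, S, P, H, L, N, D, I, V, A, T, R}, size 19.

19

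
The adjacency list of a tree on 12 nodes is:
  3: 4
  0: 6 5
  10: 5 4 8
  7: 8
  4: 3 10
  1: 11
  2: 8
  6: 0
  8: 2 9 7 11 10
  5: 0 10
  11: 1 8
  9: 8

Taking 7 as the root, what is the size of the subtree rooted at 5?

3

5's subtree: {5, 0, 6}, size 3.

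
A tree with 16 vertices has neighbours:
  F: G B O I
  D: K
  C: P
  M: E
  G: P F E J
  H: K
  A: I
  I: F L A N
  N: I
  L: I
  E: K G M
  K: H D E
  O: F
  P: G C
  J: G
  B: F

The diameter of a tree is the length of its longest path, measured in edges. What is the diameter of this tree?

Starting from A, a farthest node is H at distance 6.
One longest path: A – I – F – G – E – K – H.
So the diameter is 6.

6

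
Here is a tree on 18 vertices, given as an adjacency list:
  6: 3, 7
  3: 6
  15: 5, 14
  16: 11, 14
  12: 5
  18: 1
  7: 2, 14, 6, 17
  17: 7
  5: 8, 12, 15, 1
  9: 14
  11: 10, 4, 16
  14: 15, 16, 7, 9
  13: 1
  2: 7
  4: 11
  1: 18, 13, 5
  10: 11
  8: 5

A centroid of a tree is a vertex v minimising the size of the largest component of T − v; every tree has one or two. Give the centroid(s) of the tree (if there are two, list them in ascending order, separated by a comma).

14

Delete 14: the remaining components have sizes 7, 5, 4, 1. Max 7 ≤ 9, so 14 is a centroid.
Every other node leaves some component of size > 9, so the centroid is unique.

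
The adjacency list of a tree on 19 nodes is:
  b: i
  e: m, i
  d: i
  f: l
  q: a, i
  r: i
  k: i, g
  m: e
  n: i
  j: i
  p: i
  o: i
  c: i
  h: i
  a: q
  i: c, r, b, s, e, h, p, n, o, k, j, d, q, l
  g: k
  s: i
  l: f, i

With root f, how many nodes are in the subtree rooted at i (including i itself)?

The subtree rooted at i contains: i, d, j, e, p, b, q, o, k, h, n, s, c, r, m, a, g — 17 nodes.

17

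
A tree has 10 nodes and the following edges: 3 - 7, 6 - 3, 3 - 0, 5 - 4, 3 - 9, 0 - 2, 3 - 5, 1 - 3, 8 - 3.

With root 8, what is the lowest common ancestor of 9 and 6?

3

Ancestors of 9 (toward the root): 9, 3, 8.
Ancestors of 6: 6, 3, 8.
The deepest node appearing in both lists is 3.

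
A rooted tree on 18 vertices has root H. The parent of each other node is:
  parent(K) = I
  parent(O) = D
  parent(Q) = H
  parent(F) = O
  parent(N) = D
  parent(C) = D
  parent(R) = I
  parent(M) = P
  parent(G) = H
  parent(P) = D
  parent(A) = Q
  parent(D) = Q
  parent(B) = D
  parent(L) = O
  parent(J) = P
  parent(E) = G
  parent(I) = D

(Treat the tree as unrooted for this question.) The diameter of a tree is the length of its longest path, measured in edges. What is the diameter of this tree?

6

Starting from E, a farthest node is L at distance 6.
One longest path: E - G - H - Q - D - O - L.
So the diameter is 6.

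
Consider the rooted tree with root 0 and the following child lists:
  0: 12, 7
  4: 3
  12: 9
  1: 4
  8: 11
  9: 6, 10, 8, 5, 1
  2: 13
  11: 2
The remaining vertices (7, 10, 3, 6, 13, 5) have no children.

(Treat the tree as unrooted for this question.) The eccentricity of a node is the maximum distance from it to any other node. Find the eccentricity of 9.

4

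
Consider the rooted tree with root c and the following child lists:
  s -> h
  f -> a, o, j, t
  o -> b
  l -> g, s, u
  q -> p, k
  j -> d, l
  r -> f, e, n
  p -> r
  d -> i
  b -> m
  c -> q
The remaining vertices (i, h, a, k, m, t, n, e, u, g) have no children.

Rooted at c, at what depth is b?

c – q – p – r – f – o – b — 6 edges.

6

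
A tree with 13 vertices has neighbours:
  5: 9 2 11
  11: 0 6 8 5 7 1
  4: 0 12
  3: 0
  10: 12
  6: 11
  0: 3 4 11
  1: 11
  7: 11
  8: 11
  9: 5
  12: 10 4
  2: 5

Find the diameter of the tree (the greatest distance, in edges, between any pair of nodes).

6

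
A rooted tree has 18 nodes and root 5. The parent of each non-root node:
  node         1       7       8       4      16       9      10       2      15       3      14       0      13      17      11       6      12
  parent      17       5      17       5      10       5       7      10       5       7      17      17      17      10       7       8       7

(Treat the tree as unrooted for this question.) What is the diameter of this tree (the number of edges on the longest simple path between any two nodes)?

6

A longest path is 9 – 5 – 7 – 10 – 17 – 8 – 6, with 6 edges.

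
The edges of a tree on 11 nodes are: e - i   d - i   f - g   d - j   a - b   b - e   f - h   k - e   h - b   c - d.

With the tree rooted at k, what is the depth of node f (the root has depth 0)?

Climbing from f to the root: f–h–b–e–k. That's 4 steps.

4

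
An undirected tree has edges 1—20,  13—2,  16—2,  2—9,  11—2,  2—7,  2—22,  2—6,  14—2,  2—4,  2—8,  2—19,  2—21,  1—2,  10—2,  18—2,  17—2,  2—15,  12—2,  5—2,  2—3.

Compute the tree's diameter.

3

A longest path is 20–1–2–15, with 3 edges.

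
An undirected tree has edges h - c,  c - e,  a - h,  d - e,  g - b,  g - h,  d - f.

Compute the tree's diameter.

Starting from b, a farthest node is f at distance 6.
One longest path: b–g–h–c–e–d–f.
So the diameter is 6.

6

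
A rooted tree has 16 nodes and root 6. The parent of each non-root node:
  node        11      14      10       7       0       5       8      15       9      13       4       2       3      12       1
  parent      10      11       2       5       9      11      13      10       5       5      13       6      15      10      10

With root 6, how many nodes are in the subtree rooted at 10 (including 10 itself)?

Descendants of 10 (including itself): 10, 11, 12, 1, 15, 5, 14, 3, 13, 9, 7, 4, 8, 0. That's 14.

14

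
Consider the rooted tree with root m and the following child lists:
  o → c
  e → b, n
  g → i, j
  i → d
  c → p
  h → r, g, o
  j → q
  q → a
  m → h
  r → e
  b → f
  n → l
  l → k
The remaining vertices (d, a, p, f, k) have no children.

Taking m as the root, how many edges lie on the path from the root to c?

3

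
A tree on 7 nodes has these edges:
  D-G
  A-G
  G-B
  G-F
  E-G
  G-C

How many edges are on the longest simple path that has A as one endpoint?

Distances from A peak at 2, attained at B (F, E, D, C also at distance 2).
A – G – B

2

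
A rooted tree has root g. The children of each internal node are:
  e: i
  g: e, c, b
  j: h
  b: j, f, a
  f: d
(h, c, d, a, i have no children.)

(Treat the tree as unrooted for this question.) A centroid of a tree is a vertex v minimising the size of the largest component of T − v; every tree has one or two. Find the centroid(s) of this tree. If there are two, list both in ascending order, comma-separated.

Delete b: the remaining components have sizes 4, 2, 2, 1. Max 4 ≤ 5, so b is a centroid.
Every other node leaves some component of size > 5, so the centroid is unique.

b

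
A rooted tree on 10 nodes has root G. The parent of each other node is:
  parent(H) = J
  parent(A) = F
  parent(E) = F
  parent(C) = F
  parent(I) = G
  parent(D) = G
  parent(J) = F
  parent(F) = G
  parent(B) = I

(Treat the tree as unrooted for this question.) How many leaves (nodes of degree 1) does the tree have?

Degree-1 nodes: A, B, C, D, E, H — 6 of them.

6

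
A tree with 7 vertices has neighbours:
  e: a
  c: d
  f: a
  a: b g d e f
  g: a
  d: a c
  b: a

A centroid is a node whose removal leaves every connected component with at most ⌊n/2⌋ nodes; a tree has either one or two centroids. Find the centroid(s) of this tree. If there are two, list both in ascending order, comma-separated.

Removing a splits the tree into components of sizes 2, 1, 1, 1, 1; the largest is 2 ≤ ⌊7/2⌋ = 3.
Every other node leaves some component of size > 3, so the centroid is unique.

a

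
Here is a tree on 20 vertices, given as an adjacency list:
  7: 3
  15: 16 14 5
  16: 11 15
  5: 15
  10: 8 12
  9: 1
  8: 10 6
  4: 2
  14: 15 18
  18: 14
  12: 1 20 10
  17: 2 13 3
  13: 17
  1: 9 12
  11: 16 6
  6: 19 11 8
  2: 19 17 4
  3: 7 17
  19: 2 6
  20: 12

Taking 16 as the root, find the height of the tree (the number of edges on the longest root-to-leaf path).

7

A deepest node is 9, reached by 16 – 11 – 6 – 8 – 10 – 12 – 1 – 9.
That path has 7 edges, so the height is 7.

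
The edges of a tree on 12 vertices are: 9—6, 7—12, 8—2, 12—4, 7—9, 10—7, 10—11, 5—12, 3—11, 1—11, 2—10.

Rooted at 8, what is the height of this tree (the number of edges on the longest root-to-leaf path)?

A deepest node is 6, reached by 8-2-10-7-9-6.
That path has 5 edges, so the height is 5.

5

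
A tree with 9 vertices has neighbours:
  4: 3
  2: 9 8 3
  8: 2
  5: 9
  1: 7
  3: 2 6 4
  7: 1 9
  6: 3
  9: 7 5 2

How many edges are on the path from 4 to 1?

Walking from 4: 4 – 3 – 2 – 9 – 7 – 1. Length 5.

5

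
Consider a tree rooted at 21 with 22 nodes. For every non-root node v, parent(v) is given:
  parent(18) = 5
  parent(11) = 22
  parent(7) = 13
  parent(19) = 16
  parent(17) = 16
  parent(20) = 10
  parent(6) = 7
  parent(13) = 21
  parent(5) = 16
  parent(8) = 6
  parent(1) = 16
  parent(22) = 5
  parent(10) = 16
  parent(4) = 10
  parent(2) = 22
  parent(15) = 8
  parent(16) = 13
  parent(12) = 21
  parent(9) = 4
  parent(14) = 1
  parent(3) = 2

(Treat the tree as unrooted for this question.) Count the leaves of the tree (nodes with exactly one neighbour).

10

Exactly 10 nodes have a single neighbour: 3, 9, 11, 12, 14, 15, 17, 18, 19, 20.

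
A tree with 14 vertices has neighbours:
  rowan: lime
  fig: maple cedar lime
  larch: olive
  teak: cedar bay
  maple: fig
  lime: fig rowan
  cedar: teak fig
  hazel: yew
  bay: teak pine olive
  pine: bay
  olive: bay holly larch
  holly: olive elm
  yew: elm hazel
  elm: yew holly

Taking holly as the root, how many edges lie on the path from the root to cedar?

holly – olive – bay – teak – cedar — 4 edges.

4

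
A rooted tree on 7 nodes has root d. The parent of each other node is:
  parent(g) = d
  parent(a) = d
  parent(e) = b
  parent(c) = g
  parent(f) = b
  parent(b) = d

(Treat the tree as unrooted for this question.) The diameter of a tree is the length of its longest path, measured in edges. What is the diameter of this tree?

4

BFS from f reaches c last, at distance 4; BFS from c confirms no node is farther.
Path: f – b – d – g – c.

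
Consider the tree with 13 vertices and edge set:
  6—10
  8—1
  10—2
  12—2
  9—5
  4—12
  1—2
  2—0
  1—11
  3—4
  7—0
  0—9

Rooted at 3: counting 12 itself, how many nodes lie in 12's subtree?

11

The subtree rooted at 12 contains: 12, 2, 0, 1, 10, 9, 7, 8, 11, 6, 5 — 11 nodes.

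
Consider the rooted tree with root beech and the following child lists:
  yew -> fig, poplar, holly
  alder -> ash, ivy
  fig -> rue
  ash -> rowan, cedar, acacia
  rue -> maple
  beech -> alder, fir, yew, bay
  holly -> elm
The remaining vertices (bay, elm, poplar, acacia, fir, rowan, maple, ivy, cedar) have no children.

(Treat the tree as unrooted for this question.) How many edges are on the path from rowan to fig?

The path is rowan–ash–alder–beech–yew–fig, which has 5 edges.

5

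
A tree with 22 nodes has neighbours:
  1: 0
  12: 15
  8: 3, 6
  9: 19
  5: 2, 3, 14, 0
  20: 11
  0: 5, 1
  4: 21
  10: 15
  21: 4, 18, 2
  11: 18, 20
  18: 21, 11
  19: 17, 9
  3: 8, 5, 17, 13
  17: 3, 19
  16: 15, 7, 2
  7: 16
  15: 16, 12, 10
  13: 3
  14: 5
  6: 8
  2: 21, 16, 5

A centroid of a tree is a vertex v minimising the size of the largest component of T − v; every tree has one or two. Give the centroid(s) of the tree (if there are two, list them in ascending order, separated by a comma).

2, 5

Delete 2: the remaining components have sizes 11, 5, 5. Max 11 ≤ 11, so 2 is a centroid.
Its neighbour 5 also leaves a largest component of size 11, so both are centroids.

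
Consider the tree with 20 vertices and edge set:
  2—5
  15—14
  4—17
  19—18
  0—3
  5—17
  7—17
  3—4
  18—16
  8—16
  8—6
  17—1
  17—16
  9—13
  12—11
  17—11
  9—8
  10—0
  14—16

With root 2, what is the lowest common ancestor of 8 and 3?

17

Path 8→root: 8 16 17 5 2; path 3→root: 3 4 17 5 2.
First common node: 17.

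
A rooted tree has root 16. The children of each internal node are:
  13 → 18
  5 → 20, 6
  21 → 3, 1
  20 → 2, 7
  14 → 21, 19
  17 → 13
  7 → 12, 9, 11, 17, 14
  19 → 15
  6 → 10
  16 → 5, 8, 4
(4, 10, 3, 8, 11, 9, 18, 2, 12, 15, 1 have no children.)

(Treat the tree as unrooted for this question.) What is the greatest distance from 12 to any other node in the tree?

Distances from 12 peak at 5, attained at 10 (8, 4 also at distance 5).
12-7-20-5-6-10

5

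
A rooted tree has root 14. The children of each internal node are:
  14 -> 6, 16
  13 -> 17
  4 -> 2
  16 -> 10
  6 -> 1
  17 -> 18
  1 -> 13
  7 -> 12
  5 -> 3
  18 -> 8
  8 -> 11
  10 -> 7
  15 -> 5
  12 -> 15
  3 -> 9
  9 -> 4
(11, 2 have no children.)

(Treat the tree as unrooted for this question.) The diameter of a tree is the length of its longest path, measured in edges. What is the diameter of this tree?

17

A longest path is 2 – 4 – 9 – 3 – 5 – 15 – 12 – 7 – 10 – 16 – 14 – 6 – 1 – 13 – 17 – 18 – 8 – 11, with 17 edges.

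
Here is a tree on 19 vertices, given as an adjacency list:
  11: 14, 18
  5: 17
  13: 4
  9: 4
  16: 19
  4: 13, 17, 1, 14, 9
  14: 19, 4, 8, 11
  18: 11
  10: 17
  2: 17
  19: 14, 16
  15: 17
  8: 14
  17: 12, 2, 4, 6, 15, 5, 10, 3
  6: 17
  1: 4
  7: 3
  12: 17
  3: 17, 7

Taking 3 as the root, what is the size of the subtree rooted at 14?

6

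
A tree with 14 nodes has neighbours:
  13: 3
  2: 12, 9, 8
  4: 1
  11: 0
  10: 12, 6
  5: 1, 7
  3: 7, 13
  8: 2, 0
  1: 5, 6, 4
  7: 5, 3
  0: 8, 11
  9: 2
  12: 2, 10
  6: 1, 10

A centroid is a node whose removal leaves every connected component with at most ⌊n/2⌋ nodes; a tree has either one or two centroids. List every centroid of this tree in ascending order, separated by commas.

6, 10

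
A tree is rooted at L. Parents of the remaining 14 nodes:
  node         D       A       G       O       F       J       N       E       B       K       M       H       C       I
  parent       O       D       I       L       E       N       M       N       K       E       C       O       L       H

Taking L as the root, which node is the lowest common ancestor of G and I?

Ancestors of G (toward the root): G, I, H, O, L.
Ancestors of I: I, H, O, L.
The deepest node appearing in both lists is I.

I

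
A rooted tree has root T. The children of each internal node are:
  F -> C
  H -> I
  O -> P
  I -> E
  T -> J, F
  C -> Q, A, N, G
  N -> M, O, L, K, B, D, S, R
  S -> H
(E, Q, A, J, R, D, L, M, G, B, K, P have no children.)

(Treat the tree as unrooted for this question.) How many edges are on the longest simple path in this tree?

Starting from J, a farthest node is E at distance 8.
One longest path: J - T - F - C - N - S - H - I - E.
So the diameter is 8.

8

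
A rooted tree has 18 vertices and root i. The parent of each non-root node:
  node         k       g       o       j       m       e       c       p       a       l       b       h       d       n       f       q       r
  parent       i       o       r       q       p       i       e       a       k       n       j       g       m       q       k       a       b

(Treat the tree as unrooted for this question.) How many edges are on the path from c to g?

Walking from c: c–e–i–k–a–q–j–b–r–o–g. Length 10.

10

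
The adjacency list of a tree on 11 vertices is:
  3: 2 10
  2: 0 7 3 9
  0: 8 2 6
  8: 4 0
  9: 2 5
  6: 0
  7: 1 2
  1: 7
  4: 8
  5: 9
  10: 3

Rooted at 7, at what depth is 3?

2

7 – 2 – 3 — 2 edges.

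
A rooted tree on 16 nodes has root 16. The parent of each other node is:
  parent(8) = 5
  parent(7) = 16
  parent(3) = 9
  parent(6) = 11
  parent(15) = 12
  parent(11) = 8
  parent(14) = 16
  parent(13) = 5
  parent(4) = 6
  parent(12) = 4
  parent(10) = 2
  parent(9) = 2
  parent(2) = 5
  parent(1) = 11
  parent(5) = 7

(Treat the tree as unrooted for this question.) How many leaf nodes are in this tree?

Exactly 6 nodes have a single neighbour: 1, 3, 10, 13, 14, 15.

6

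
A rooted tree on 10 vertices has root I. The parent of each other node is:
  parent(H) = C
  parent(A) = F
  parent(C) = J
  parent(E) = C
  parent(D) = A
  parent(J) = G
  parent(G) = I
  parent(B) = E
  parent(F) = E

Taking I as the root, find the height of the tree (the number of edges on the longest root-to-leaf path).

7

A deepest node is D, reached by I – G – J – C – E – F – A – D.
That path has 7 edges, so the height is 7.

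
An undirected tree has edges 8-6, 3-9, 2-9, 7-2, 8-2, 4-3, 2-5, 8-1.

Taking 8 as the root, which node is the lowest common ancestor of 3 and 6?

Path 3→root: 3 9 2 8; path 6→root: 6 8.
First common node: 8.

8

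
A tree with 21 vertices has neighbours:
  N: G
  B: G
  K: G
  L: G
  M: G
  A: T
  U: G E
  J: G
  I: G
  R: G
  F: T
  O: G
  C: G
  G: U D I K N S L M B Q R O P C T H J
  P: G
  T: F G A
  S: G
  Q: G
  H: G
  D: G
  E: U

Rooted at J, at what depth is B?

J → G → B — 2 edges.

2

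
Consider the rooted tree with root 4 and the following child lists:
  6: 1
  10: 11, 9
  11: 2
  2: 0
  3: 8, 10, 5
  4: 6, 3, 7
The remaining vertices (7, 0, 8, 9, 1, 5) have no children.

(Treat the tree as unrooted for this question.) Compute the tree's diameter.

BFS from 1 reaches 0 last, at distance 7; BFS from 0 confirms no node is farther.
Path: 1 - 6 - 4 - 3 - 10 - 11 - 2 - 0.

7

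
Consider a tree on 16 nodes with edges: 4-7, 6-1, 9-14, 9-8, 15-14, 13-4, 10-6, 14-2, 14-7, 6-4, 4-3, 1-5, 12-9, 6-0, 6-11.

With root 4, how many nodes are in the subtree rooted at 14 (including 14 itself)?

14's subtree: {14, 9, 2, 15, 8, 12}, size 6.

6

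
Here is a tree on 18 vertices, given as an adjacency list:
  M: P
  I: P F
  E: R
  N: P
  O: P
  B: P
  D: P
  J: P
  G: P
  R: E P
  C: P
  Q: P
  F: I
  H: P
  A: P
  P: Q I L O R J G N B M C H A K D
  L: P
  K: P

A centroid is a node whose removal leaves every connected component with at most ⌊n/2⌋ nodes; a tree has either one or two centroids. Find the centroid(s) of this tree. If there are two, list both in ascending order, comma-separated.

P

If P is removed the pieces have sizes 2, 2, 1, 1, 1, 1, 1, 1, 1, 1, 1, 1, 1, 1, 1, all ≤ ⌊18/2⌋ = 9.
Every other node leaves some component of size > 9, so the centroid is unique.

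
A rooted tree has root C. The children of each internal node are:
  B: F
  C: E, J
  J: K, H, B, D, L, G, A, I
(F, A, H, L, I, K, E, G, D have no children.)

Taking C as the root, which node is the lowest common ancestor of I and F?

Path I→root: I J C; path F→root: F B J C.
First common node: J.

J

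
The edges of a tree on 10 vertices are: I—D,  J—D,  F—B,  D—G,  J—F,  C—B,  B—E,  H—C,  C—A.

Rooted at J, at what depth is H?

4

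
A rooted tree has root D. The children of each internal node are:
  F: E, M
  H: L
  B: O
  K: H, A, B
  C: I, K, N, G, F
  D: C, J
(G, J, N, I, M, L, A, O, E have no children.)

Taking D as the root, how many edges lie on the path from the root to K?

Path from D to K: D–C–K, which has 2 edges.

2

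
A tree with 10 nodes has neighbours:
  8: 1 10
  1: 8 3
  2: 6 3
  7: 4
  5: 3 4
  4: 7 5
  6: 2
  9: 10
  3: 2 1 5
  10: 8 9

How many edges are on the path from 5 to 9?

5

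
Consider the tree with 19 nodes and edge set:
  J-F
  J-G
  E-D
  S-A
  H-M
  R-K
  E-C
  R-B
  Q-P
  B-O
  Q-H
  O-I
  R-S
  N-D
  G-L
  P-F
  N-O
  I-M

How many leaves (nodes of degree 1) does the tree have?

Degree-1 nodes: A, C, K, L — 4 of them.

4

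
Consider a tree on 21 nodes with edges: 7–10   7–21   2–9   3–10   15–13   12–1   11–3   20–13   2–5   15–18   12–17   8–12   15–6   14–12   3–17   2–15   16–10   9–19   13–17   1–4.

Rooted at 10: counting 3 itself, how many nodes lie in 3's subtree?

17

The subtree rooted at 3 contains: 3, 17, 11, 13, 12, 15, 20, 8, 1, 14, 2, 18, 6, 4, 5, 9, 19 — 17 nodes.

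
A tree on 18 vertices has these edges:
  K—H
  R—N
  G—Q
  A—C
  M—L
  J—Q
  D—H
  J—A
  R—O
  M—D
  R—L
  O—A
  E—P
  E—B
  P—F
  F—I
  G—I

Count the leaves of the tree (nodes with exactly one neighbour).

4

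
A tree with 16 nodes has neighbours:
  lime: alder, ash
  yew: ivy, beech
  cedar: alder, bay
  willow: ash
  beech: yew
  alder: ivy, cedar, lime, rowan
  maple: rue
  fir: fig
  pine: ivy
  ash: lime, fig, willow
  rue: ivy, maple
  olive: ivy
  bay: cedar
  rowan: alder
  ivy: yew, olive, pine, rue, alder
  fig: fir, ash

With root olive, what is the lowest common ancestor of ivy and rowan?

ivy

Path ivy→root: ivy olive; path rowan→root: rowan alder ivy olive.
First common node: ivy.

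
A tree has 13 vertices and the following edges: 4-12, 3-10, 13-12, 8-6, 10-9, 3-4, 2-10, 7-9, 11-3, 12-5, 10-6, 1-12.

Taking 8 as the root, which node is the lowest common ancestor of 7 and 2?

10

Ancestors of 7 (toward the root): 7, 9, 10, 6, 8.
Ancestors of 2: 2, 10, 6, 8.
The deepest node appearing in both lists is 10.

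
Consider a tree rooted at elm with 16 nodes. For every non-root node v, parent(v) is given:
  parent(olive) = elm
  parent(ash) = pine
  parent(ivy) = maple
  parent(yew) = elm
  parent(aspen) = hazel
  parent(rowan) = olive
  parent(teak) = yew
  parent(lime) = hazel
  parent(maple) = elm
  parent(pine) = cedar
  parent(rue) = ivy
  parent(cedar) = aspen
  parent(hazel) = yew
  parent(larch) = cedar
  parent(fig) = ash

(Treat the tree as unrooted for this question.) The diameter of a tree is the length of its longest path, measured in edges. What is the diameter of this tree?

Starting from rue, a farthest node is fig at distance 10.
One longest path: rue - ivy - maple - elm - yew - hazel - aspen - cedar - pine - ash - fig.
So the diameter is 10.

10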